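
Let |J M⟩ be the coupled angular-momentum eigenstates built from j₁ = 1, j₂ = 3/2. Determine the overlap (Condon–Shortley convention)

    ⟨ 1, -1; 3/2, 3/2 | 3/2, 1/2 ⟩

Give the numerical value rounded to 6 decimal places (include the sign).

-0.632456  (= −√(2/5))

triangle: 1!×1!×2!/5! = 2/120
(j±m)!: 0!×2!×3!×0!×2!×1! = 24
prefactor² = (2J+1)×Δ×N² = 8/5
  k=1: −1/(1!×0!×1!×2!×0!×0!) = -1/2
Σ = -1/2  ⇒  CG² = 8/5×(-1/2)² = 2/5
CG = −√(2/5) = -0.632456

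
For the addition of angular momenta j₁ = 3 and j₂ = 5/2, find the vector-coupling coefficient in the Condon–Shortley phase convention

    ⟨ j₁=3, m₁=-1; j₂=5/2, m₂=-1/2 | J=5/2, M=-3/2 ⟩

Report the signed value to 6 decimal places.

j₁+j₂−J=3  J+j₁−j₂=3  J−j₁+j₂=2  j₁+j₂+J+1=9
(j₁±m₁, j₂±m₂, J±M) = (2,4,2,3,1,4)
P² = 576/35
sum k=1..2:
  [1] −1/12 = -1/12
  [2] +1/8 = 1/8
S = 1/24
C² = P²·S² = 1/35 ; C = +0.169031

+0.169031  (= +√(1/35))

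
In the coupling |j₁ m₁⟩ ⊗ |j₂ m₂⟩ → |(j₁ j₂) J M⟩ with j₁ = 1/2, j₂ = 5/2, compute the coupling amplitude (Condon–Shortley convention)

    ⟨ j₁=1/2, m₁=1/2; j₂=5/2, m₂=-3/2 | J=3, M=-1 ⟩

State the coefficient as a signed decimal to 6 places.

√[7·0!1!5!/7! · 1!0!1!4!2!4!] = √(192)
  +(−1)^0/∏(0,0,0,1,1,4)! = 1/24  (running 1/24)
⟨..|..⟩ = √(192)·(1/24) = +0.577350

+0.577350  (= +√(1/3))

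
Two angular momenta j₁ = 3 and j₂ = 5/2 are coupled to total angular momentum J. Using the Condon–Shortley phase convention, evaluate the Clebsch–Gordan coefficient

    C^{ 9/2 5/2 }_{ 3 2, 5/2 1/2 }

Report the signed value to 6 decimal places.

+√(49/198) = +0.497468

j₁+j₂−J=1  J+j₁−j₂=5  J−j₁+j₂=4  j₁+j₂+J+1=11
(j₁±m₁, j₂±m₂, J±M) = (5,1,3,2,7,2)
P² = 115200/11
sum k=0..1:
  [0] +1/144 = 1/144
  [1] −1/480 = -1/480
S = 7/1440
C² = P²·S² = 49/198 ; C = +0.497468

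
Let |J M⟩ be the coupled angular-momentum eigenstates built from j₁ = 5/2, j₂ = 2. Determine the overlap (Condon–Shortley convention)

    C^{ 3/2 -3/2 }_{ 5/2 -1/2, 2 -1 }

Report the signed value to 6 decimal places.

-0.507093  (= −√(9/35))

j₁+j₂−J=3  J+j₁−j₂=2  J−j₁+j₂=1  j₁+j₂+J+1=7
(j₁±m₁, j₂±m₂, J±M) = (2,3,1,3,0,3)
P² = 144/35
sum k=1..1:
  [1] −1/4 = -1/4
S = -1/4
C² = P²·S² = 9/35 ; C = -0.507093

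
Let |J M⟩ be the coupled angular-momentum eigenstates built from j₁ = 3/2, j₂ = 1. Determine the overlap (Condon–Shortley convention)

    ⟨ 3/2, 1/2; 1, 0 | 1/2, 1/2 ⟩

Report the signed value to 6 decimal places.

-0.577350  (= −√(1/3))

√[2·2!1!0!/4! · 2!1!1!1!1!0!] = √(1/3)
  +(−1)^1/∏(1,1,0,0,1,0)! = -1  (running -1)
⟨..|..⟩ = √(1/3)·(-1) = -0.577350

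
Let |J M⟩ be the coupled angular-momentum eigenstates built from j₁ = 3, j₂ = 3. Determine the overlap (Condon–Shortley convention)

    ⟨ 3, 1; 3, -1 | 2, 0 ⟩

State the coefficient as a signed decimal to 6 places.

−√(3/28) ≈ -0.327327

j₁+j₂−J=4  J+j₁−j₂=2  J−j₁+j₂=2  j₁+j₂+J+1=9
(j₁±m₁, j₂±m₂, J±M) = (4,2,2,4,2,2)
P² = 256/21
sum k=0..2:
  [0] +1/96 = 1/96
  [1] −1/6 = -1/6
  [2] +1/16 = 1/16
S = -3/32
C² = P²·S² = 3/28 ; C = -0.327327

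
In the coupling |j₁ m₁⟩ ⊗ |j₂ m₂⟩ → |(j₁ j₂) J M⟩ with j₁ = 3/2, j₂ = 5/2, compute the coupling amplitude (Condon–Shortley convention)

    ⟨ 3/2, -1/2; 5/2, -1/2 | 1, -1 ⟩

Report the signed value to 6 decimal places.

+0.387298  (= +√(3/20))

triangle: 3!×0!×2!/6! = 12/720
(j±m)!: 1!×2!×2!×3!×0!×2! = 48
prefactor² = (2J+1)×Δ×N² = 12/5
  k=2: +1/(2!×1!×0!×0!×0!×2!) = 1/4
Σ = 1/4  ⇒  CG² = 12/5×1/4² = 3/20
CG = +√(3/20) = +0.387298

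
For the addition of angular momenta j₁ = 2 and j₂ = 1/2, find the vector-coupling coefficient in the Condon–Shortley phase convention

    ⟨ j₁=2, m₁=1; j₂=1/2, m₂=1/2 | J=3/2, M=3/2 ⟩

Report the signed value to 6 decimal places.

triangle: 1!×3!×0!/5! = 6/120
(j±m)!: 3!×1!×1!×0!×3!×0! = 36
prefactor² = (2J+1)×Δ×N² = 36/5
  k=1: −1/(1!×0!×0!×0!×3!×0!) = -1/6
Σ = -1/6  ⇒  CG² = 36/5×(-1/6)² = 1/5
CG = −√(1/5) = -0.447214

−√(1/5) ≈ -0.447214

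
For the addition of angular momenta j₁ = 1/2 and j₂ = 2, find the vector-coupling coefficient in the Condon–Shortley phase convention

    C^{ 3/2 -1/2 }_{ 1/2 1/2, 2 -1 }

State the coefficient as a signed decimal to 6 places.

j₁+j₂−J=1  J+j₁−j₂=0  J−j₁+j₂=3  j₁+j₂+J+1=5
(j₁±m₁, j₂±m₂, J±M) = (1,0,1,3,1,2)
P² = 12/5
sum k=0..0:
  [0] +1/2 = 1/2
S = 1/2
C² = P²·S² = 3/5 ; C = +0.774597

+0.774597  (= +√(3/5))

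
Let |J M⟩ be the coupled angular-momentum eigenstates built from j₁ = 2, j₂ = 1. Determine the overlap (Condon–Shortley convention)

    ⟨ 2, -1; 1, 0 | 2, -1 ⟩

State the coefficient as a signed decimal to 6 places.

√[5·1!3!1!/6! · 1!3!1!1!1!3!] = √(3/2)
  +(−1)^0/∏(0,1,3,1,0,0)! = 1/6  (running 1/6)
  +(−1)^1/∏(1,0,2,0,1,1)! = -1/2  (running -1/3)
⟨..|..⟩ = √(3/2)·(-1/3) = -0.408248

−√(1/6) ≈ -0.408248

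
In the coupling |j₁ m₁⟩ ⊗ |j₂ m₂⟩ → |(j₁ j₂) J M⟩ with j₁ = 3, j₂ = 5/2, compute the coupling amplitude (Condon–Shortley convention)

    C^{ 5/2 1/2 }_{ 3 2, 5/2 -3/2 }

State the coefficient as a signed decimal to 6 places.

+0.267261

j₁+j₂−J=3  J+j₁−j₂=3  J−j₁+j₂=2  j₁+j₂+J+1=9
(j₁±m₁, j₂±m₂, J±M) = (5,1,1,4,3,2)
P² = 288/7
sum k=0..1:
  [0] +1/12 = 1/12
  [1] −1/24 = -1/24
S = 1/24
C² = P²·S² = 1/14 ; C = +0.267261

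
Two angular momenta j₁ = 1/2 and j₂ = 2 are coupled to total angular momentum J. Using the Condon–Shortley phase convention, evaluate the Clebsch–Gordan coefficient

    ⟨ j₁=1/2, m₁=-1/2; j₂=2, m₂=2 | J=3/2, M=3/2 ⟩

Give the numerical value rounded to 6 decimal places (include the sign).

√[4·1!0!3!/5! · 0!1!4!0!3!0!] = √(144/5)
  +(−1)^1/∏(1,0,0,3,0,0)! = -1/6  (running -1/6)
⟨..|..⟩ = √(144/5)·(-1/6) = -0.894427

-0.894427  (= −√(4/5))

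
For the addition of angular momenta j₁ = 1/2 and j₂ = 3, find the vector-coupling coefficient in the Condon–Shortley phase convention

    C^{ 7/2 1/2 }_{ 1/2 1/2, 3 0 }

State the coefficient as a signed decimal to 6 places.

j₁+j₂−J=0  J+j₁−j₂=1  J−j₁+j₂=6  j₁+j₂+J+1=8
(j₁±m₁, j₂±m₂, J±M) = (1,0,3,3,4,3)
P² = 5184/7
sum k=0..0:
  [0] +1/36 = 1/36
S = 1/36
C² = P²·S² = 4/7 ; C = +0.755929

+√(4/7) = +0.755929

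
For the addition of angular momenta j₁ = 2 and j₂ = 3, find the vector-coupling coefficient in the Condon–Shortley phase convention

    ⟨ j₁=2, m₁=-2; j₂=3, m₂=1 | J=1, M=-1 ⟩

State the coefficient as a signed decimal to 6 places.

j₁+j₂−J=4  J+j₁−j₂=0  J−j₁+j₂=2  j₁+j₂+J+1=7
(j₁±m₁, j₂±m₂, J±M) = (0,4,4,2,0,2)
P² = 2304/35
sum k=4..4:
  [4] +1/48 = 1/48
S = 1/48
C² = P²·S² = 1/35 ; C = +0.169031

+0.169031  (= +√(1/35))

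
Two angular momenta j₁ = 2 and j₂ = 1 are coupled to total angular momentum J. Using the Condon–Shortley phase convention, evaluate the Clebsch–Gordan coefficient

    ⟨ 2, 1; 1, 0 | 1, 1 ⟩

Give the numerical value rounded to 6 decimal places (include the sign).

−√(3/10) = -0.547723

j₁+j₂−J=2  J+j₁−j₂=2  J−j₁+j₂=0  j₁+j₂+J+1=5
(j₁±m₁, j₂±m₂, J±M) = (3,1,1,1,2,0)
P² = 6/5
sum k=1..1:
  [1] −1/2 = -1/2
S = -1/2
C² = P²·S² = 3/10 ; C = -0.547723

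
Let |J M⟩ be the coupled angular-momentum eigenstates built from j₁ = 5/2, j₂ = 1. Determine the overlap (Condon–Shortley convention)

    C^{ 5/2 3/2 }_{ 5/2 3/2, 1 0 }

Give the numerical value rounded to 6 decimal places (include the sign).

√[6·1!4!1!/7! · 4!1!1!1!4!1!] = √(576/35)
  +(−1)^0/∏(0,1,1,1,3,0)! = 1/6  (running 1/6)
  +(−1)^1/∏(1,0,0,0,4,1)! = -1/24  (running 1/8)
⟨..|..⟩ = √(576/35)·(1/8) = +0.507093

+0.507093  (= +√(9/35))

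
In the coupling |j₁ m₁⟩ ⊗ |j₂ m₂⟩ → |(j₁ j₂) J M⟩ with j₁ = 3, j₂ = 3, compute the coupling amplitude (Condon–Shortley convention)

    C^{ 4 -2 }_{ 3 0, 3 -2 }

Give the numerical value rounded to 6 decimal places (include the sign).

√[9·2!4!4!/11! · 3!3!1!5!2!6!] = √(124416/77)
  +(−1)^0/∏(0,2,3,1,1,3)! = 1/72  (running 1/72)
  +(−1)^1/∏(1,1,2,0,2,4)! = -1/96  (running 1/288)
⟨..|..⟩ = √(124416/77)·(1/288) = +0.139573

+√(3/154) ≈ +0.139573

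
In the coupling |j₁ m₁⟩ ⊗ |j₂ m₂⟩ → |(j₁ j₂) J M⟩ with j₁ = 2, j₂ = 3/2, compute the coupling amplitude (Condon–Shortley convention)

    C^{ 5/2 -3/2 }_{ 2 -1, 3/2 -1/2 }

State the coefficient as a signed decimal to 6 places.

-0.169031  (= −√(1/35))

triangle: 1!*3!*2!/7! = 12/5040
(j±m)!: 1!*3!*1!*2!*1!*4! = 288
prefactor² = (2J+1)*Δ*N² = 144/35
  k=0: +1/(0!*1!*3!*1!*0!*1!) = 1/6
  k=1: −1/(1!*0!*2!*0!*1!*2!) = -1/4
Σ = -1/12  ⇒  CG² = 144/35*(-1/12)² = 1/35
CG = −√(1/35) = -0.169031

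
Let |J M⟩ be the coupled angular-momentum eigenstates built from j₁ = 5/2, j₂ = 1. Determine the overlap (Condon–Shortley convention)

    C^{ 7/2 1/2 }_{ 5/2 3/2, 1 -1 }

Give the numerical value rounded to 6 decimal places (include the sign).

+0.377964  (= +√(1/7))

j₁+j₂−J=0  J+j₁−j₂=5  J−j₁+j₂=2  j₁+j₂+J+1=8
(j₁±m₁, j₂±m₂, J±M) = (4,1,0,2,4,3)
P² = 2304/7
sum k=0..0:
  [0] +1/48 = 1/48
S = 1/48
C² = P²·S² = 1/7 ; C = +0.377964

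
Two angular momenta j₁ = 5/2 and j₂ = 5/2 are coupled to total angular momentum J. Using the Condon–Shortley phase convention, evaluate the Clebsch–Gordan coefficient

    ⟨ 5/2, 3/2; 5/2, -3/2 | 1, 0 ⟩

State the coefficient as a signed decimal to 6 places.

triangle: 4!×1!×1!/7! = 24/5040
(j±m)!: 4!×1!×1!×4!×1!×1! = 576
prefactor² = (2J+1)×Δ×N² = 288/35
  k=0: +1/(0!×4!×1!×1!×0!×0!) = 1/24
  k=1: −1/(1!×3!×0!×0!×1!×1!) = -1/6
Σ = -1/8  ⇒  CG² = 288/35×(-1/8)² = 9/70
CG = −√(9/70) = -0.358569

−√(9/70) = -0.358569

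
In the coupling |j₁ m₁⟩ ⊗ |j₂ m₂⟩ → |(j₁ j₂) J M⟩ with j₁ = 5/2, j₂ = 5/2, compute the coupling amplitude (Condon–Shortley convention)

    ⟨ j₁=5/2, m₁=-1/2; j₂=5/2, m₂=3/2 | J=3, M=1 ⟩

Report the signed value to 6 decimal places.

+√(1/30) = +0.182574

√[7·2!3!3!/9! · 2!3!4!1!4!2!] = √(96/5)
  +(−1)^1/∏(1,1,2,3,1,0)! = -1/12  (running -1/12)
  +(−1)^2/∏(2,0,1,2,2,1)! = 1/8  (running 1/24)
⟨..|..⟩ = √(96/5)·(1/24) = +0.182574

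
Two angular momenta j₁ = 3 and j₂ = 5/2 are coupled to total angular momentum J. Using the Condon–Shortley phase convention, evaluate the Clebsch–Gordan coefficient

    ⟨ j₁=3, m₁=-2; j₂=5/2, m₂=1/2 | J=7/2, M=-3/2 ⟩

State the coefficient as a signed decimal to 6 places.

j₁+j₂−J=2  J+j₁−j₂=4  J−j₁+j₂=3  j₁+j₂+J+1=10
(j₁±m₁, j₂±m₂, J±M) = (1,5,3,2,2,5)
P² = 1536/7
sum k=1..2:
  [1] −1/48 = -1/48
  [2] +1/24 = 1/24
S = 1/48
C² = P²·S² = 2/21 ; C = +0.308607

+0.308607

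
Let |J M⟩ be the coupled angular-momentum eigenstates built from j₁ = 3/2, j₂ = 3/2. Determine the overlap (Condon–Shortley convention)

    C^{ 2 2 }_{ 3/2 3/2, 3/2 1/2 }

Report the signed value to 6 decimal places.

√[5·1!2!2!/6! · 3!0!2!1!4!0!] = √(8)
  +(−1)^0/∏(0,1,0,2,2,0)! = 1/4  (running 1/4)
⟨..|..⟩ = √(8)·(1/4) = +0.707107

+0.707107  (= +√(1/2))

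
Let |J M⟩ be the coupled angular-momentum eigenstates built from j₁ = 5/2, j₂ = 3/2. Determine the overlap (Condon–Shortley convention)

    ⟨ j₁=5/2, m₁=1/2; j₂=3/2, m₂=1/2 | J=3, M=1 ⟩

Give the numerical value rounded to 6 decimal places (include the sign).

triangle: 1!·4!·2!/8! = 48/40320
(j±m)!: 3!·2!·2!·1!·4!·2! = 1152
prefactor² = (2J+1)·Δ·N² = 48/5
  k=0: +1/(0!·1!·2!·2!·2!·0!) = 1/8
  k=1: −1/(1!·0!·1!·1!·3!·1!) = -1/6
Σ = -1/24  ⇒  CG² = 48/5·(-1/24)² = 1/60
CG = −√(1/60) = -0.129099

-0.129099  (= −√(1/60))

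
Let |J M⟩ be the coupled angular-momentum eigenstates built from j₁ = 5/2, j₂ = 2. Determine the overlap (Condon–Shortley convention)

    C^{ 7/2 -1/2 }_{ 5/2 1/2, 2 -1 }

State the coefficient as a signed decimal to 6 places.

triangle: 1!·4!·3!/9! = 144/362880
(j±m)!: 3!·2!·1!·3!·3!·4! = 10368
prefactor² = (2J+1)·Δ·N² = 1152/35
  k=0: +1/(0!·1!·2!·1!·2!·2!) = 1/8
  k=1: −1/(1!·0!·1!·0!·3!·3!) = -1/36
Σ = 7/72  ⇒  CG² = 1152/35·7/72² = 14/45
CG = +√(14/45) = +0.557773

+√(14/45) ≈ +0.557773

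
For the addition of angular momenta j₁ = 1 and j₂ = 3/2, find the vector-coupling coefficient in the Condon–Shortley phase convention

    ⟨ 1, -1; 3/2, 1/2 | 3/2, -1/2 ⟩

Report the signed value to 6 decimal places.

√[4·1!1!2!/5! · 0!2!2!1!1!2!] = √(8/15)
  +(−1)^1/∏(1,0,1,1,0,1)! = -1  (running -1)
⟨..|..⟩ = √(8/15)·(-1) = -0.730297

−√(8/15) ≈ -0.730297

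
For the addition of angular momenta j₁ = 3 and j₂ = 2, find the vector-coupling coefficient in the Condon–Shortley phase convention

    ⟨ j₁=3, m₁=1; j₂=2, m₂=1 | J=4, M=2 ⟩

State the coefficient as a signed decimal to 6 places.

−√(1/28) ≈ -0.188982

triangle: 1!·5!·3!/10! = 720/3628800
(j±m)!: 4!·2!·3!·1!·6!·2! = 414720
prefactor² = (2J+1)·Δ·N² = 5184/7
  k=0: +1/(0!·1!·2!·3!·3!·0!) = 1/72
  k=1: −1/(1!·0!·1!·2!·4!·1!) = -1/48
Σ = -1/144  ⇒  CG² = 5184/7·(-1/144)² = 1/28
CG = −√(1/28) = -0.188982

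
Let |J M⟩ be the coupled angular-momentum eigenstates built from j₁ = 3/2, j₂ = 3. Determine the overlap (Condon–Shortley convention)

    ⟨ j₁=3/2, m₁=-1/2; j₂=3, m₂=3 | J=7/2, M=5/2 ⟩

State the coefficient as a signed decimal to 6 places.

−√(8/21) = -0.617213

j₁+j₂−J=1  J+j₁−j₂=2  J−j₁+j₂=5  j₁+j₂+J+1=9
(j₁±m₁, j₂±m₂, J±M) = (1,2,6,0,6,1)
P² = 38400/7
sum k=1..1:
  [1] −1/120 = -1/120
S = -1/120
C² = P²·S² = 8/21 ; C = -0.617213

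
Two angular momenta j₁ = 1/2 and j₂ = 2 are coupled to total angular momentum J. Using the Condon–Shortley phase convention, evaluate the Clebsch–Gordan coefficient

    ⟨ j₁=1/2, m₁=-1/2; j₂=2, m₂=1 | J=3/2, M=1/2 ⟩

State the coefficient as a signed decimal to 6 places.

−√(3/5) = -0.774597

√[4·1!0!3!/5! · 0!1!3!1!2!1!] = √(12/5)
  +(−1)^1/∏(1,0,0,2,0,1)! = -1/2  (running -1/2)
⟨..|..⟩ = √(12/5)·(-1/2) = -0.774597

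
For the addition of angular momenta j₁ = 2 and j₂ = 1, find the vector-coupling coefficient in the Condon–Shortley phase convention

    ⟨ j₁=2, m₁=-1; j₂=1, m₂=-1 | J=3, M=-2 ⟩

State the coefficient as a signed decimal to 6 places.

+√(2/3) ≈ +0.816497

√[7·0!4!2!/7! · 1!3!0!2!1!5!] = √(96)
  +(−1)^0/∏(0,0,3,0,1,2)! = 1/12  (running 1/12)
⟨..|..⟩ = √(96)·(1/12) = +0.816497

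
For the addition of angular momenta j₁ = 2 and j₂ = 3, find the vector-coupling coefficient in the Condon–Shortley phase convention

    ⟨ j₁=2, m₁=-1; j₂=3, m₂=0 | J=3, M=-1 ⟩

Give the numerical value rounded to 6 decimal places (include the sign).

-0.182574

j₁+j₂−J=2  J+j₁−j₂=2  J−j₁+j₂=4  j₁+j₂+J+1=9
(j₁±m₁, j₂±m₂, J±M) = (1,3,3,3,2,4)
P² = 96/5
sum k=1..2:
  [1] −1/8 = -1/8
  [2] +1/12 = 1/12
S = -1/24
C² = P²·S² = 1/30 ; C = -0.182574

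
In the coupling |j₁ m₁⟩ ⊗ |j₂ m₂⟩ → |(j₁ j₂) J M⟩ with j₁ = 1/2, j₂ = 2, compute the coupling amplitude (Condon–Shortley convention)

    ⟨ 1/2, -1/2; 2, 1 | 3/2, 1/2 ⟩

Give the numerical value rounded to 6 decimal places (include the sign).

j₁+j₂−J=1  J+j₁−j₂=0  J−j₁+j₂=3  j₁+j₂+J+1=5
(j₁±m₁, j₂±m₂, J±M) = (0,1,3,1,2,1)
P² = 12/5
sum k=1..1:
  [1] −1/2 = -1/2
S = -1/2
C² = P²·S² = 3/5 ; C = -0.774597

-0.774597  (= −√(3/5))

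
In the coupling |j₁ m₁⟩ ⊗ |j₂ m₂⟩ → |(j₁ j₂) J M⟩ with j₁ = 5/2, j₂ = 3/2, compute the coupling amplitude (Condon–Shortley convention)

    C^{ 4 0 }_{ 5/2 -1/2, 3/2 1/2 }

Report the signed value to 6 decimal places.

triangle: 0!·5!·3!/9! = 720/362880
(j±m)!: 2!·3!·2!·1!·4!·4! = 13824
prefactor² = (2J+1)·Δ·N² = 1728/7
  k=0: +1/(0!·0!·3!·2!·2!·1!) = 1/24
Σ = 1/24  ⇒  CG² = 1728/7·1/24² = 3/7
CG = +√(3/7) = +0.654654

+√(3/7) = +0.654654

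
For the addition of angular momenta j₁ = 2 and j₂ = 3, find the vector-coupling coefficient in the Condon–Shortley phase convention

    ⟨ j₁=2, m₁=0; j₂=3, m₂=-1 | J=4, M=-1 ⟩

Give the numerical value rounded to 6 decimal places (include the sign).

+√(3/28) ≈ +0.327327

triangle: 1!×3!×5!/10! = 720/3628800
(j±m)!: 2!×2!×2!×4!×3!×5! = 138240
prefactor² = (2J+1)×Δ×N² = 1728/7
  k=0: +1/(0!×1!×2!×2!×1!×3!) = 1/24
  k=1: −1/(1!×0!×1!×1!×2!×4!) = -1/48
Σ = 1/48  ⇒  CG² = 1728/7×1/48² = 3/28
CG = +√(3/28) = +0.327327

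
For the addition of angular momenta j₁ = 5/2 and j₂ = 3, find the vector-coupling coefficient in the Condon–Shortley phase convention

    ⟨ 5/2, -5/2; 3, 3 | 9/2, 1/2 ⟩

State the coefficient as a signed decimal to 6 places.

-0.147122

j₁+j₂−J=1  J+j₁−j₂=4  J−j₁+j₂=5  j₁+j₂+J+1=11
(j₁±m₁, j₂±m₂, J±M) = (0,5,6,0,5,4)
P² = 13824000/77
sum k=1..1:
  [1] −1/2880 = -1/2880
S = -1/2880
C² = P²·S² = 5/231 ; C = -0.147122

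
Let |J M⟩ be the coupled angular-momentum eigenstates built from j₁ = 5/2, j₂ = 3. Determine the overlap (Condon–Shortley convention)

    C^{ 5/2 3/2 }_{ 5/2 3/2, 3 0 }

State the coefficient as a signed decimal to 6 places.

j₁+j₂−J=3  J+j₁−j₂=2  J−j₁+j₂=3  j₁+j₂+J+1=9
(j₁±m₁, j₂±m₂, J±M) = (4,1,3,3,4,1)
P² = 864/35
sum k=0..1:
  [0] +1/36 = 1/36
  [1] −1/8 = -1/8
S = -7/72
C² = P²·S² = 7/30 ; C = -0.483046

-0.483046  (= −√(7/30))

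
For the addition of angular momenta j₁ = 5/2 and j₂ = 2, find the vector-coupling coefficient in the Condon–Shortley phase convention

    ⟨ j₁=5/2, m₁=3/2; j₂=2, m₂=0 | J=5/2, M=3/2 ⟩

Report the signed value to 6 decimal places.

j₁+j₂−J=2  J+j₁−j₂=3  J−j₁+j₂=2  j₁+j₂+J+1=8
(j₁±m₁, j₂±m₂, J±M) = (4,1,2,2,4,1)
P² = 288/35
sum k=0..1:
  [0] +1/8 = 1/8
  [1] −1/6 = -1/6
S = -1/24
C² = P²·S² = 1/70 ; C = -0.119523

-0.119523  (= −√(1/70))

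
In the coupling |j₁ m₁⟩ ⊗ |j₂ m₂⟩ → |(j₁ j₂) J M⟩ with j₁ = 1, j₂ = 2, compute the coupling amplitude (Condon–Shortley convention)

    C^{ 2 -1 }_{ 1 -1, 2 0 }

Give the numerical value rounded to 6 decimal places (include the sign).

√[5·1!1!3!/6! · 0!2!2!2!1!3!] = √(2)
  +(−1)^1/∏(1,0,1,1,0,2)! = -1/2  (running -1/2)
⟨..|..⟩ = √(2)·(-1/2) = -0.707107

-0.707107  (= −√(1/2))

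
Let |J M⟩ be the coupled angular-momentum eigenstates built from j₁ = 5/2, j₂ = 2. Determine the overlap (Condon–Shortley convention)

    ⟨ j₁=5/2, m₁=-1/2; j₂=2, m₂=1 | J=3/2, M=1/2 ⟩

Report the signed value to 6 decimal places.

+√(5/21) = +0.487950

√[4·3!2!1!/7! · 2!3!3!1!2!1!] = √(48/35)
  +(−1)^2/∏(2,1,1,1,1,0)! = 1/2  (running 1/2)
  +(−1)^3/∏(3,0,0,0,2,1)! = -1/12  (running 5/12)
⟨..|..⟩ = √(48/35)·(5/12) = +0.487950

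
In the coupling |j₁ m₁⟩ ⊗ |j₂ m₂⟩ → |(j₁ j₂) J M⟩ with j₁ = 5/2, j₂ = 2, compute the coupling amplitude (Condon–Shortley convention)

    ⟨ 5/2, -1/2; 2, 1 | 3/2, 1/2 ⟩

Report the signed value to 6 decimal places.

j₁+j₂−J=3  J+j₁−j₂=2  J−j₁+j₂=1  j₁+j₂+J+1=7
(j₁±m₁, j₂±m₂, J±M) = (2,3,3,1,2,1)
P² = 48/35
sum k=2..3:
  [2] +1/2 = 1/2
  [3] −1/12 = -1/12
S = 5/12
C² = P²·S² = 5/21 ; C = +0.487950

+√(5/21) = +0.487950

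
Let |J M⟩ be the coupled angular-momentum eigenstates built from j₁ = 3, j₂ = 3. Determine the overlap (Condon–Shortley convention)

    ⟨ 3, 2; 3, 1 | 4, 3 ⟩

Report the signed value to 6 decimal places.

−√(1/11) = -0.301511

√[9·2!4!4!/11! · 5!1!4!2!7!1!] = √(82944/11)
  +(−1)^0/∏(0,2,1,4,3,0)! = 1/288  (running 1/288)
  +(−1)^1/∏(1,1,0,3,4,1)! = -1/144  (running -1/288)
⟨..|..⟩ = √(82944/11)·(-1/288) = -0.301511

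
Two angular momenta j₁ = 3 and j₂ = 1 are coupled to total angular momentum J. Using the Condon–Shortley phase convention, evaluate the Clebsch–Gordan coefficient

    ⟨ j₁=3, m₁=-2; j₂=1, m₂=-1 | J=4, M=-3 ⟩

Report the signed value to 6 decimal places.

+√(3/4) = +0.866025

√[9·0!6!2!/9! · 1!5!0!2!1!7!] = √(43200)
  +(−1)^0/∏(0,0,5,0,1,2)! = 1/240  (running 1/240)
⟨..|..⟩ = √(43200)·(1/240) = +0.866025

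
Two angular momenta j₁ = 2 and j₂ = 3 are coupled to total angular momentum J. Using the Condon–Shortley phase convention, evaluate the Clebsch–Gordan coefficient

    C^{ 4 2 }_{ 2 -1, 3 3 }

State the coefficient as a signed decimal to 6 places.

−√(27/140) = -0.439155

√[9·1!3!5!/10! · 1!3!6!0!6!2!] = √(77760/7)
  +(−1)^1/∏(1,0,2,5,1,0)! = -1/240  (running -1/240)
⟨..|..⟩ = √(77760/7)·(-1/240) = -0.439155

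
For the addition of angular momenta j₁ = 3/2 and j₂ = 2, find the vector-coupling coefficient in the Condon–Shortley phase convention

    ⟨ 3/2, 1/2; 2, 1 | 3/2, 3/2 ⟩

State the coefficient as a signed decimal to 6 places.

√[4·2!1!2!/6! · 2!1!3!1!3!0!] = √(8/5)
  +(−1)^1/∏(1,1,0,2,1,0)! = -1/2  (running -1/2)
⟨..|..⟩ = √(8/5)·(-1/2) = -0.632456

-0.632456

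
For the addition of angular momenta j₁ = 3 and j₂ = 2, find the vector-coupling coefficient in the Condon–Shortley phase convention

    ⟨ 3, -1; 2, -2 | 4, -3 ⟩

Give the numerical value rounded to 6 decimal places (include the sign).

j₁+j₂−J=1  J+j₁−j₂=5  J−j₁+j₂=3  j₁+j₂+J+1=10
(j₁±m₁, j₂±m₂, J±M) = (2,4,0,4,1,7)
P² = 10368
sum k=0..0:
  [0] +1/144 = 1/144
S = 1/144
C² = P²·S² = 1/2 ; C = +0.707107

+0.707107  (= +√(1/2))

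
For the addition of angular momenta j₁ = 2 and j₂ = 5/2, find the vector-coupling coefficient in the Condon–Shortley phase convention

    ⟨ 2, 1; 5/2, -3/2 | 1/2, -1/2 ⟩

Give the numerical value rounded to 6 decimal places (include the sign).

triangle: 4!×0!×1!/6! = 24/720
(j±m)!: 3!×1!×1!×4!×0!×1! = 144
prefactor² = (2J+1)×Δ×N² = 48/5
  k=1: −1/(1!×3!×0!×0!×0!×1!) = -1/6
Σ = -1/6  ⇒  CG² = 48/5×(-1/6)² = 4/15
CG = −√(4/15) = -0.516398

-0.516398  (= −√(4/15))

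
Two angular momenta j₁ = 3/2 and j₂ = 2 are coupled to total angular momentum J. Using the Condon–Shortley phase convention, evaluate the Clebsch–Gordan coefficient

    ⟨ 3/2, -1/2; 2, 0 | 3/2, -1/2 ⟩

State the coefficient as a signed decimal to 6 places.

−√(1/5) = -0.447214

√[4·2!1!2!/6! · 1!2!2!2!1!2!] = √(16/45)
  +(−1)^1/∏(1,1,1,1,0,1)! = -1  (running -1)
  +(−1)^2/∏(2,0,0,0,1,2)! = 1/4  (running -3/4)
⟨..|..⟩ = √(16/45)·(-3/4) = -0.447214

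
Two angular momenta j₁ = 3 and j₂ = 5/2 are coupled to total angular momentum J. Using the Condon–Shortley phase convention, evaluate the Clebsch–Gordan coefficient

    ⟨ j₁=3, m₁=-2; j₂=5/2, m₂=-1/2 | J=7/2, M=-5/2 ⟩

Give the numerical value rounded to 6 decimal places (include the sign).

-0.178174  (= −√(2/63))

triangle: 2!*4!*3!/10! = 288/3628800
(j±m)!: 1!*5!*2!*3!*1!*6! = 1036800
prefactor² = (2J+1)*Δ*N² = 4608/7
  k=1: −1/(1!*1!*4!*1!*0!*2!) = -1/48
  k=2: +1/(2!*0!*3!*0!*1!*3!) = 1/72
Σ = -1/144  ⇒  CG² = 4608/7*(-1/144)² = 2/63
CG = −√(2/63) = -0.178174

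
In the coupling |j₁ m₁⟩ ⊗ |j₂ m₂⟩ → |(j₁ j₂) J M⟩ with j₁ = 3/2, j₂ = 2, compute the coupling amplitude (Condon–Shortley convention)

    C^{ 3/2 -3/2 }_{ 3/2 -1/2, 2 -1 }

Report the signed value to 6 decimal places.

−√(2/5) = -0.632456

√[4·2!1!2!/6! · 1!2!1!3!0!3!] = √(8/5)
  +(−1)^1/∏(1,1,1,0,0,2)! = -1/2  (running -1/2)
⟨..|..⟩ = √(8/5)·(-1/2) = -0.632456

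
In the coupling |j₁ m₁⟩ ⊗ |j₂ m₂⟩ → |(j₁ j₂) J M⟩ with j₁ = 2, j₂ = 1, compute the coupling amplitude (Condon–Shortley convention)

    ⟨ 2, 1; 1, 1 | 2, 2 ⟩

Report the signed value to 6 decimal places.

-0.577350  (= −√(1/3))

√[5·1!3!1!/6! · 3!1!2!0!4!0!] = √(12)
  +(−1)^1/∏(1,0,0,1,3,0)! = -1/6  (running -1/6)
⟨..|..⟩ = √(12)·(-1/6) = -0.577350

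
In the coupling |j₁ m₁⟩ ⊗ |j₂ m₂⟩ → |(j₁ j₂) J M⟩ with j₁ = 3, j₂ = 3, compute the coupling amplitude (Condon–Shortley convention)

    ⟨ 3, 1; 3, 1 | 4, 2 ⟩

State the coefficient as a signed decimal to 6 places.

-0.509647  (= −√(20/77))

√[9·2!4!4!/11! · 4!2!4!2!6!2!] = √(331776/385)
  +(−1)^0/∏(0,2,2,4,2,0)! = 1/192  (running 1/192)
  +(−1)^1/∏(1,1,1,3,3,1)! = -1/36  (running -13/576)
  +(−1)^2/∏(2,0,0,2,4,2)! = 1/192  (running -5/288)
⟨..|..⟩ = √(331776/385)·(-5/288) = -0.509647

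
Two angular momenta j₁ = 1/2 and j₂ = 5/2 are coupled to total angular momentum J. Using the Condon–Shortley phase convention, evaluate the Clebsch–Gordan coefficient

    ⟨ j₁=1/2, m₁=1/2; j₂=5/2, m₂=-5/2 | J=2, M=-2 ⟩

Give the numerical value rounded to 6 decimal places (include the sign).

j₁+j₂−J=1  J+j₁−j₂=0  J−j₁+j₂=4  j₁+j₂+J+1=6
(j₁±m₁, j₂±m₂, J±M) = (1,0,0,5,0,4)
P² = 480
sum k=0..0:
  [0] +1/24 = 1/24
S = 1/24
C² = P²·S² = 5/6 ; C = +0.912871

+0.912871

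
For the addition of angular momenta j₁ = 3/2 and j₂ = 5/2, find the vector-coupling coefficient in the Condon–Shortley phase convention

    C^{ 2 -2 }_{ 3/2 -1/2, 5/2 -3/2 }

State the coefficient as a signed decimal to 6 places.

√[5·2!1!3!/7! · 1!2!1!4!0!4!] = √(96/7)
  +(−1)^1/∏(1,1,1,0,0,3)! = -1/6  (running -1/6)
⟨..|..⟩ = √(96/7)·(-1/6) = -0.617213

-0.617213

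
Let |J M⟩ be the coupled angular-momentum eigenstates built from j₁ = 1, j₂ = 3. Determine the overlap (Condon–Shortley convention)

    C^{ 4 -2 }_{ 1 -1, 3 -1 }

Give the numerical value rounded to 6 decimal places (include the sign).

triangle: 0!×2!×6!/9! = 1440/362880
(j±m)!: 0!×2!×2!×4!×2!×6! = 138240
prefactor² = (2J+1)×Δ×N² = 34560/7
  k=0: +1/(0!×0!×2!×2!×0!×4!) = 1/96
Σ = 1/96  ⇒  CG² = 34560/7×1/96² = 15/28
CG = +√(15/28) = +0.731925

+0.731925  (= +√(15/28))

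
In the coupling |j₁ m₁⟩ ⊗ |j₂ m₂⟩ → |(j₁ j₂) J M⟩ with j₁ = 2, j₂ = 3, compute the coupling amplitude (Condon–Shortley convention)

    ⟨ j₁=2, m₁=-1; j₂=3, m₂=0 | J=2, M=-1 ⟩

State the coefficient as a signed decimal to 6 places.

+0.534522  (= +√(2/7))

√[5·3!1!3!/8! · 1!3!3!3!1!3!] = √(81/14)
  +(−1)^2/∏(2,1,1,1,0,2)! = 1/4  (running 1/4)
  +(−1)^3/∏(3,0,0,0,1,3)! = -1/36  (running 2/9)
⟨..|..⟩ = √(81/14)·(2/9) = +0.534522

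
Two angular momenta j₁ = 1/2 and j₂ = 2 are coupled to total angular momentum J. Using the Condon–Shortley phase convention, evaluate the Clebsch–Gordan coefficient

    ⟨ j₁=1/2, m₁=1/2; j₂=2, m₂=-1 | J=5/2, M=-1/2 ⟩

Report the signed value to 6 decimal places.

+√(2/5) ≈ +0.632456

j₁+j₂−J=0  J+j₁−j₂=1  J−j₁+j₂=4  j₁+j₂+J+1=6
(j₁±m₁, j₂±m₂, J±M) = (1,0,1,3,2,3)
P² = 72/5
sum k=0..0:
  [0] +1/6 = 1/6
S = 1/6
C² = P²·S² = 2/5 ; C = +0.632456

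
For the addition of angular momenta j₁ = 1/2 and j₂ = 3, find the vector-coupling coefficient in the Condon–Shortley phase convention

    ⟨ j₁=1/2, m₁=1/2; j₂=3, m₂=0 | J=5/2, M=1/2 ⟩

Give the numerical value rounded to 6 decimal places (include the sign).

+√(3/7) ≈ +0.654654

√[6·1!0!5!/7! · 1!0!3!3!3!2!] = √(432/7)
  +(−1)^0/∏(0,1,0,3,0,2)! = 1/12  (running 1/12)
⟨..|..⟩ = √(432/7)·(1/12) = +0.654654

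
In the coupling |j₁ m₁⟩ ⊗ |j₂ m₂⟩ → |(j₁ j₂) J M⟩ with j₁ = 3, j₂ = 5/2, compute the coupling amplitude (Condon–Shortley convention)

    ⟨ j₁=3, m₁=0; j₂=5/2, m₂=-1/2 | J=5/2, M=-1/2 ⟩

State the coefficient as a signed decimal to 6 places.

√[6·3!3!2!/9! · 3!3!2!3!2!3!] = √(216/35)
  +(−1)^0/∏(0,3,3,2,0,0)! = 1/72  (running 1/72)
  +(−1)^1/∏(1,2,2,1,1,1)! = -1/4  (running -17/72)
  +(−1)^2/∏(2,1,1,0,2,2)! = 1/8  (running -1/9)
⟨..|..⟩ = √(216/35)·(-1/9) = -0.276026

-0.276026  (= −√(8/105))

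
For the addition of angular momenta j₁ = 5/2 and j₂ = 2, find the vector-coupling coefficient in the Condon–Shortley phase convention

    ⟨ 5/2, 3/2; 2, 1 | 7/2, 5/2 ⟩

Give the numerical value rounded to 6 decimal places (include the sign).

+√(1/63) = +0.125988

j₁+j₂−J=1  J+j₁−j₂=4  J−j₁+j₂=3  j₁+j₂+J+1=9
(j₁±m₁, j₂±m₂, J±M) = (4,1,3,1,6,1)
P² = 2304/7
sum k=0..1:
  [0] +1/36 = 1/36
  [1] −1/48 = -1/48
S = 1/144
C² = P²·S² = 1/63 ; C = +0.125988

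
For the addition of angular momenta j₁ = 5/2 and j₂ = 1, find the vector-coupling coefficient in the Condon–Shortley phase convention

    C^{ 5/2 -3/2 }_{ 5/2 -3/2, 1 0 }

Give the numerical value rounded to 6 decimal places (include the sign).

-0.507093

triangle: 1!×4!×1!/7! = 24/5040
(j±m)!: 1!×4!×1!×1!×1!×4! = 576
prefactor² = (2J+1)×Δ×N² = 576/35
  k=0: +1/(0!×1!×4!×1!×0!×0!) = 1/24
  k=1: −1/(1!×0!×3!×0!×1!×1!) = -1/6
Σ = -1/8  ⇒  CG² = 576/35×(-1/8)² = 9/35
CG = −√(9/35) = -0.507093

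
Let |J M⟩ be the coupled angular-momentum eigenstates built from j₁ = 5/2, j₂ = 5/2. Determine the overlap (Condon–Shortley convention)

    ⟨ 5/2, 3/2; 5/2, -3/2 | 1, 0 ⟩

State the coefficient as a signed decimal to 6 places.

√[3·4!1!1!/7! · 4!1!1!4!1!1!] = √(288/35)
  +(−1)^0/∏(0,4,1,1,0,0)! = 1/24  (running 1/24)
  +(−1)^1/∏(1,3,0,0,1,1)! = -1/6  (running -1/8)
⟨..|..⟩ = √(288/35)·(-1/8) = -0.358569

−√(9/70) ≈ -0.358569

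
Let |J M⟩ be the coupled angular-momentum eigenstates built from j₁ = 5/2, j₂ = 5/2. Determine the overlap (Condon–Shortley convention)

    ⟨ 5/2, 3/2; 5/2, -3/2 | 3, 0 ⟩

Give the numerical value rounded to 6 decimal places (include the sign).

√[7·2!3!3!/9! · 4!1!1!4!3!3!] = √(144/5)
  +(−1)^0/∏(0,2,1,1,2,2)! = 1/8  (running 1/8)
  +(−1)^1/∏(1,1,0,0,3,3)! = -1/36  (running 7/72)
⟨..|..⟩ = √(144/5)·(7/72) = +0.521749

+√(49/180) = +0.521749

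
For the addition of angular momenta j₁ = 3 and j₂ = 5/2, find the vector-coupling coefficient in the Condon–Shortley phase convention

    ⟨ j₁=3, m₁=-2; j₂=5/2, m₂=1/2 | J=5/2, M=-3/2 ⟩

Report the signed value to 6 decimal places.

+√(1/14) ≈ +0.267261

j₁+j₂−J=3  J+j₁−j₂=3  J−j₁+j₂=2  j₁+j₂+J+1=9
(j₁±m₁, j₂±m₂, J±M) = (1,5,3,2,1,4)
P² = 288/7
sum k=2..3:
  [2] +1/12 = 1/12
  [3] −1/24 = -1/24
S = 1/24
C² = P²·S² = 1/14 ; C = +0.267261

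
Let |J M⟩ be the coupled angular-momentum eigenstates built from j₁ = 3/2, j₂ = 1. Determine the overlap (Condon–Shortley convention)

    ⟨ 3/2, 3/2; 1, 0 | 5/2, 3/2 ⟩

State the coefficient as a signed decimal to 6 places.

+√(2/5) = +0.632456

j₁+j₂−J=0  J+j₁−j₂=3  J−j₁+j₂=2  j₁+j₂+J+1=6
(j₁±m₁, j₂±m₂, J±M) = (3,0,1,1,4,1)
P² = 72/5
sum k=0..0:
  [0] +1/6 = 1/6
S = 1/6
C² = P²·S² = 2/5 ; C = +0.632456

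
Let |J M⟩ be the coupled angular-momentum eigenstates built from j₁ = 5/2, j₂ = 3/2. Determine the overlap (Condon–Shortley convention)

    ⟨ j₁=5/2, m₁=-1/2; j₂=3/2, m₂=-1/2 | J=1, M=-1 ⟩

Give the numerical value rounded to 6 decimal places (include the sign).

triangle: 3!×2!×0!/6! = 12/720
(j±m)!: 2!×3!×1!×2!×0!×2! = 48
prefactor² = (2J+1)×Δ×N² = 12/5
  k=1: −1/(1!×2!×2!×0!×0!×0!) = -1/4
Σ = -1/4  ⇒  CG² = 12/5×(-1/4)² = 3/20
CG = −√(3/20) = -0.387298

-0.387298  (= −√(3/20))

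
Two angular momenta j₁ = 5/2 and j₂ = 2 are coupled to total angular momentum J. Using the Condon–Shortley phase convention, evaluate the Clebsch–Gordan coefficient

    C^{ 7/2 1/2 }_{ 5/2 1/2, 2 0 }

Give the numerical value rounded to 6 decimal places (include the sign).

+0.195180

j₁+j₂−J=1  J+j₁−j₂=4  J−j₁+j₂=3  j₁+j₂+J+1=9
(j₁±m₁, j₂±m₂, J±M) = (3,2,2,2,4,3)
P² = 768/35
sum k=0..1:
  [0] +1/8 = 1/8
  [1] −1/12 = -1/12
S = 1/24
C² = P²·S² = 4/105 ; C = +0.195180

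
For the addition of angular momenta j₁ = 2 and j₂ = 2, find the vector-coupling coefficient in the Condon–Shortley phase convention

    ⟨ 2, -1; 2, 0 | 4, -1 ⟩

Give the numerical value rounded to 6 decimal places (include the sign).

√[9·0!4!4!/9! · 1!3!2!2!3!5!] = √(1728/7)
  +(−1)^0/∏(0,0,3,2,1,2)! = 1/24  (running 1/24)
⟨..|..⟩ = √(1728/7)·(1/24) = +0.654654

+√(3/7) = +0.654654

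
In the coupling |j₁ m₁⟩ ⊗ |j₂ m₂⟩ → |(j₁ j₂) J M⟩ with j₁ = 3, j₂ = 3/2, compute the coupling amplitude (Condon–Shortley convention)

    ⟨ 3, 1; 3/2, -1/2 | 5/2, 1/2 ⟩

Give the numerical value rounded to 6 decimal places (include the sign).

triangle: 2!*4!*1!/8! = 48/40320
(j±m)!: 4!*2!*1!*2!*3!*2! = 1152
prefactor² = (2J+1)*Δ*N² = 288/35
  k=0: +1/(0!*2!*2!*1!*2!*0!) = 1/8
  k=1: −1/(1!*1!*1!*0!*3!*1!) = -1/6
Σ = -1/24  ⇒  CG² = 288/35*(-1/24)² = 1/70
CG = −√(1/70) = -0.119523

−√(1/70) = -0.119523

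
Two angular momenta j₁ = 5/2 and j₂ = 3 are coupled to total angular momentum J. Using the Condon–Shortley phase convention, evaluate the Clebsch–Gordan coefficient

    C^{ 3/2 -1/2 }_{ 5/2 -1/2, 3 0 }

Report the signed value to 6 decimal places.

triangle: 4!×1!×2!/8! = 48/40320
(j±m)!: 2!×3!×3!×3!×1!×2! = 864
prefactor² = (2J+1)×Δ×N² = 144/35
  k=2: +1/(2!×2!×1!×1!×0!×1!) = 1/4
  k=3: −1/(3!×1!×0!×0!×1!×2!) = -1/12
Σ = 1/6  ⇒  CG² = 144/35×1/6² = 4/35
CG = +√(4/35) = +0.338062

+0.338062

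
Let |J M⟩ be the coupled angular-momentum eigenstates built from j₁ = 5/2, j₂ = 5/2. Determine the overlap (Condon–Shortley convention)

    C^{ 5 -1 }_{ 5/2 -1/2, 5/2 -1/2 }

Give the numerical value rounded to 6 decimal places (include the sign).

triangle: 0!×5!×5!/11! = 14400/39916800
(j±m)!: 2!×3!×2!×3!×4!×6! = 2488320
prefactor² = (2J+1)×Δ×N² = 69120/7
  k=0: +1/(0!×0!×3!×2!×2!×3!) = 1/144
Σ = 1/144  ⇒  CG² = 69120/7×1/144² = 10/21
CG = +√(10/21) = +0.690066

+√(10/21) ≈ +0.690066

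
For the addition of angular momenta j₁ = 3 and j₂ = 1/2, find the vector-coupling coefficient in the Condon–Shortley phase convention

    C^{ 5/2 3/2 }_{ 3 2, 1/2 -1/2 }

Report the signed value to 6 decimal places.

+0.845154  (= +√(5/7))

triangle: 1!×5!×0!/7! = 120/5040
(j±m)!: 5!×1!×0!×1!×4!×1! = 2880
prefactor² = (2J+1)×Δ×N² = 2880/7
  k=0: +1/(0!×1!×1!×0!×4!×0!) = 1/24
Σ = 1/24  ⇒  CG² = 2880/7×1/24² = 5/7
CG = +√(5/7) = +0.845154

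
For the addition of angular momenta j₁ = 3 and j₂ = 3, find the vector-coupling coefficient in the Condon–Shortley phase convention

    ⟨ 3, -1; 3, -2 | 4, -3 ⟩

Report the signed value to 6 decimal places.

−√(1/11) = -0.301511

√[9·2!4!4!/11! · 2!4!1!5!1!7!] = √(82944/11)
  +(−1)^0/∏(0,2,4,1,0,3)! = 1/288  (running 1/288)
  +(−1)^1/∏(1,1,3,0,1,4)! = -1/144  (running -1/288)
⟨..|..⟩ = √(82944/11)·(-1/288) = -0.301511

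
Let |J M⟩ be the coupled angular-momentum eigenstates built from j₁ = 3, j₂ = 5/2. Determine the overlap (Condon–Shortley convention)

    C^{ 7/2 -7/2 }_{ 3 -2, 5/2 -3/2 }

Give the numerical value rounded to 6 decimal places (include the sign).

−√(4/9) = -0.666667

triangle: 2!×4!×3!/10! = 288/3628800
(j±m)!: 1!×5!×1!×4!×0!×7! = 14515200
prefactor² = (2J+1)×Δ×N² = 9216
  k=1: −1/(1!×1!×4!×0!×0!×3!) = -1/144
Σ = -1/144  ⇒  CG² = 9216×(-1/144)² = 4/9
CG = −√(4/9) = -0.666667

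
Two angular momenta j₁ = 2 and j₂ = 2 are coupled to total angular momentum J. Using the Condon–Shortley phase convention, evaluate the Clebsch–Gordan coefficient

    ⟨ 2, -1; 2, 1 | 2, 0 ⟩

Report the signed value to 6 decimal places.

√[5·2!2!2!/7! · 1!3!3!1!2!2!] = √(8/7)
  +(−1)^1/∏(1,1,2,2,0,0)! = -1/4  (running -1/4)
  +(−1)^2/∏(2,0,1,1,1,1)! = 1/2  (running 1/4)
⟨..|..⟩ = √(8/7)·(1/4) = +0.267261

+0.267261  (= +√(1/14))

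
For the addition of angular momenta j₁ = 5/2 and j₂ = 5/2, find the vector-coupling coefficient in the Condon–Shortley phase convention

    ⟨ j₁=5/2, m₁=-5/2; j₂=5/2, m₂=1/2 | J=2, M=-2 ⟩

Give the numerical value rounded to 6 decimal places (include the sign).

−√(5/28) = -0.422577

√[5·3!2!2!/8! · 0!5!3!2!0!4!] = √(720/7)
  +(−1)^3/∏(3,0,2,0,0,2)! = -1/24  (running -1/24)
⟨..|..⟩ = √(720/7)·(-1/24) = -0.422577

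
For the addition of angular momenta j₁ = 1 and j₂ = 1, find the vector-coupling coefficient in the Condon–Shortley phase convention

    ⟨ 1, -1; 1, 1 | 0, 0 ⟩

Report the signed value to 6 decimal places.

+0.577350  (= +√(1/3))

j₁+j₂−J=2  J+j₁−j₂=0  J−j₁+j₂=0  j₁+j₂+J+1=3
(j₁±m₁, j₂±m₂, J±M) = (0,2,2,0,0,0)
P² = 4/3
sum k=2..2:
  [2] +1/2 = 1/2
S = 1/2
C² = P²·S² = 1/3 ; C = +0.577350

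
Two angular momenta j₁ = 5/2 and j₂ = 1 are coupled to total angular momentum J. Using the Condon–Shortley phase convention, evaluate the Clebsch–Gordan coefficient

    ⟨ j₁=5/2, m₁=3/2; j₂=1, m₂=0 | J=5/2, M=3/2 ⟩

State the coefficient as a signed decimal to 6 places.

+√(9/35) = +0.507093

√[6·1!4!1!/7! · 4!1!1!1!4!1!] = √(576/35)
  +(−1)^0/∏(0,1,1,1,3,0)! = 1/6  (running 1/6)
  +(−1)^1/∏(1,0,0,0,4,1)! = -1/24  (running 1/8)
⟨..|..⟩ = √(576/35)·(1/8) = +0.507093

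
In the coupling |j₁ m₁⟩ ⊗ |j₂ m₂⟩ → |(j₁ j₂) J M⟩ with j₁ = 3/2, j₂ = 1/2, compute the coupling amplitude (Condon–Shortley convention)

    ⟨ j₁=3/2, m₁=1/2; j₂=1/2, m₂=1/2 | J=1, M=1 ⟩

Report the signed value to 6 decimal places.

-0.500000

√[3·1!2!0!/4! · 2!1!1!0!2!0!] = √(1)
  +(−1)^1/∏(1,0,0,0,2,0)! = -1/2  (running -1/2)
⟨..|..⟩ = √(1)·(-1/2) = -0.500000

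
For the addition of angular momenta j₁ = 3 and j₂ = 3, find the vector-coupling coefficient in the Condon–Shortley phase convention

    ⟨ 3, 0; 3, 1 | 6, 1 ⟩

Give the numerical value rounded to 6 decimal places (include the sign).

j₁+j₂−J=0  J+j₁−j₂=6  J−j₁+j₂=6  j₁+j₂+J+1=13
(j₁±m₁, j₂±m₂, J±M) = (3,3,4,2,7,5)
P² = 12441600/11
sum k=0..0:
  [0] +1/1728 = 1/1728
S = 1/1728
C² = P²·S² = 25/66 ; C = +0.615457

+0.615457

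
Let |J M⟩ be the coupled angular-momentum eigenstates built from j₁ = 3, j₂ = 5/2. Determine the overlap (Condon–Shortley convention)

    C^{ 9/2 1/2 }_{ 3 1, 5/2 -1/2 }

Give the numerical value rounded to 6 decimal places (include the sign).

+√(160/693) = +0.480500

triangle: 1!·5!·4!/11! = 2880/39916800
(j±m)!: 4!·2!·2!·3!·5!·4! = 1658880
prefactor² = (2J+1)·Δ·N² = 92160/77
  k=0: +1/(0!·1!·2!·2!·3!·2!) = 1/48
  k=1: −1/(1!·0!·1!·1!·4!·3!) = -1/144
Σ = 1/72  ⇒  CG² = 92160/77·1/72² = 160/693
CG = +√(160/693) = +0.480500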